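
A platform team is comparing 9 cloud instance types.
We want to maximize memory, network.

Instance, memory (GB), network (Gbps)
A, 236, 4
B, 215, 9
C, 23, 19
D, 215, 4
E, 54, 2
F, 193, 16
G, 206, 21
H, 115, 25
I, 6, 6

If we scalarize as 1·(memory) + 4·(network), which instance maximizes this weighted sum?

A: 1·236 + 4·4 = 252
B: 1·215 + 4·9 = 251
C: 1·23 + 4·19 = 99
D: 1·215 + 4·4 = 231
E: 1·54 + 4·2 = 62
F: 1·193 + 4·16 = 257
G: 1·206 + 4·21 = 290
H: 1·115 + 4·25 = 215
I: 1·6 + 4·6 = 30
Highest: G at 290.

G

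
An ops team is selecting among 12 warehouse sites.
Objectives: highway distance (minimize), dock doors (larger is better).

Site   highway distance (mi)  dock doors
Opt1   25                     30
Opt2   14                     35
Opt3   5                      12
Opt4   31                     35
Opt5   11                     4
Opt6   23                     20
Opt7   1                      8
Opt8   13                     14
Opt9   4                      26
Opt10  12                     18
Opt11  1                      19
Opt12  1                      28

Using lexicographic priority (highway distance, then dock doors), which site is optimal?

Opt12

First minimize highway distance: best is 1, kept {Opt7, Opt11, Opt12}.
Then maximize dock doors: best is 28, kept {Opt12}.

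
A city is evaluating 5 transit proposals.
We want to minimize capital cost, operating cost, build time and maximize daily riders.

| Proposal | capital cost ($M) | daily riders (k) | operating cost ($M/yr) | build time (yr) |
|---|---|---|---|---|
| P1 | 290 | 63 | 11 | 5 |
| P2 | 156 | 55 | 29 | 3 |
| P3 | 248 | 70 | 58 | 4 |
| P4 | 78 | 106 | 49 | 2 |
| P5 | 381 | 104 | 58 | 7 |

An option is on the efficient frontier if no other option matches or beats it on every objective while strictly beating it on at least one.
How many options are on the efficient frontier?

3

P1: not dominated (best operating cost).
P2: not dominated.
P3: dominated by P4 (capital cost 78≤248, daily riders 106≥70, operating cost 49≤58, build time 2≤4).
P4: not dominated (best capital cost).
P5: dominated by P4 (capital cost 78≤381, daily riders 106≥104, operating cost 49≤58, build time 2≤7).
Pareto-optimal: P1, P2, P4 → 3.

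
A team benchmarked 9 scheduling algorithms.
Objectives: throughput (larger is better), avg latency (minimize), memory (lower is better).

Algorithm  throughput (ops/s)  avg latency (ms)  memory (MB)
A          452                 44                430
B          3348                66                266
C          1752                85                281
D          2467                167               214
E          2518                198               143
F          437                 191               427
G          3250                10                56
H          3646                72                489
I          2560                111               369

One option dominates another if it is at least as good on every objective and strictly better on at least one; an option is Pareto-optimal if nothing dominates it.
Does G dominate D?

G vs D: throughput 3250≥2467, avg latency 10≤167, memory 56≤214 — G is at least as good on every objective with at least one strict improvement.

Yes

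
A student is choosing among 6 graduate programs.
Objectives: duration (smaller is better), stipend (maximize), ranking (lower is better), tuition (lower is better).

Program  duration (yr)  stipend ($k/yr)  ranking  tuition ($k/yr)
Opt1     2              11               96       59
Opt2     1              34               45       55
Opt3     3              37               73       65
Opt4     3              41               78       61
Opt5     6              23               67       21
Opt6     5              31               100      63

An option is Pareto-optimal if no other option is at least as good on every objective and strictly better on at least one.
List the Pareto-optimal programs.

Opt1: dominated by Opt2 (duration 1≤2, stipend 34≥11, ranking 45≤96, tuition 55≤59).
Opt2: not dominated (best duration).
Opt3: not dominated.
Opt4: not dominated (best stipend).
Opt5: not dominated (best tuition).
Opt6: dominated by Opt2 (duration 1≤5, stipend 34≥31, ranking 45≤100, tuition 55≤63).

Opt2, Opt3, Opt4, Opt5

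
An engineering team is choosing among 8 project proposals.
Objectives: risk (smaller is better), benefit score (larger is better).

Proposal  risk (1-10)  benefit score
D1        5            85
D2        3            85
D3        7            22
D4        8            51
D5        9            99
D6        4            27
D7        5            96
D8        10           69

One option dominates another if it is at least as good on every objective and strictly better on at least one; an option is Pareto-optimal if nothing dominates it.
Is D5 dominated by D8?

D8 vs D5: D8 is worse on risk (10 vs 9), so it does not dominate D5.

No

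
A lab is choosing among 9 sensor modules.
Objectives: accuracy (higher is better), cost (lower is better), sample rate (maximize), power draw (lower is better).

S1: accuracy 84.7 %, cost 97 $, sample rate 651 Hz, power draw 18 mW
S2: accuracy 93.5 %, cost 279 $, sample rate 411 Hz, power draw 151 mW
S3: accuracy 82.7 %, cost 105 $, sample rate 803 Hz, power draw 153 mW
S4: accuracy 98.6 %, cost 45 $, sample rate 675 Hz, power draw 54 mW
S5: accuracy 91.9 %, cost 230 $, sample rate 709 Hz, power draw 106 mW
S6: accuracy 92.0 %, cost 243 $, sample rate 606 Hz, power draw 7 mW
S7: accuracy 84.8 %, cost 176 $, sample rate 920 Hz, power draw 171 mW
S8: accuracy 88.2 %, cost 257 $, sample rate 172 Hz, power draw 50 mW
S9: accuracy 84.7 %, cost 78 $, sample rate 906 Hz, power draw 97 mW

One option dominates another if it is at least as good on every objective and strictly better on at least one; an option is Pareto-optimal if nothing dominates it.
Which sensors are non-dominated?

S1: not dominated.
S2: dominated by S4 (accuracy 98.6≥93.5, cost 45≤279, sample rate 675≥411, power draw 54≤151).
S3: dominated by S9 (accuracy 84.7≥82.7, cost 78≤105, sample rate 906≥803, power draw 97≤153).
S4: not dominated (best accuracy).
S5: not dominated.
S6: not dominated (best power draw).
S7: not dominated (best sample rate).
S8: dominated by S6 (accuracy 92.0≥88.2, cost 243≤257, sample rate 606≥172, power draw 7≤50).
S9: not dominated.

S1, S4, S5, S6, S7, S9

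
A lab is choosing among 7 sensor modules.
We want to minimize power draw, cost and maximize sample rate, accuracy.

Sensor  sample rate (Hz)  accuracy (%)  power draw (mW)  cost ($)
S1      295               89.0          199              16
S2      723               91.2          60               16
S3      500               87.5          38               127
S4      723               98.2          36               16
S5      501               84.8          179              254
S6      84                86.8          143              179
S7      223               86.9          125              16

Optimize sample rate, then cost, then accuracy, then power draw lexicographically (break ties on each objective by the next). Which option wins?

First maximize sample rate: best is 723, kept {S2, S4}.
Then minimize cost: best is 16, kept {S2, S4}.
Then maximize accuracy: best is 98.2, kept {S4}.

S4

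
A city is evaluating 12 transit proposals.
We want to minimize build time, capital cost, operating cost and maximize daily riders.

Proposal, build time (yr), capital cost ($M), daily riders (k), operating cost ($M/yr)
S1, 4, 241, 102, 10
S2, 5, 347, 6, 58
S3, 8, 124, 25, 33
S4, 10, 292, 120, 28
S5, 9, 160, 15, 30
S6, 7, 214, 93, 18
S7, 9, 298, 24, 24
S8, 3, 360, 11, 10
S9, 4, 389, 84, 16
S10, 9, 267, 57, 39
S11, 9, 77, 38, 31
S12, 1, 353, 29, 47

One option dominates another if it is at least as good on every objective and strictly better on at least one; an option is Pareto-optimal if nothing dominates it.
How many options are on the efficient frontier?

S1: not dominated.
S2: dominated by S1 (build time 4≤5, capital cost 241≤347, daily riders 102≥6, operating cost 10≤58).
S3: not dominated.
S4: not dominated (best daily riders).
S5: not dominated.
S6: not dominated.
S7: dominated by S1 (build time 4≤9, capital cost 241≤298, daily riders 102≥24, operating cost 10≤24).
S8: not dominated.
S9: dominated by S1 (build time 4≤4, capital cost 241≤389, daily riders 102≥84, operating cost 10≤16).
S10: dominated by S1 (build time 4≤9, capital cost 241≤267, daily riders 102≥57, operating cost 10≤39).
S11: not dominated (best capital cost).
S12: not dominated (best build time).
Pareto-optimal: S1, S3, S4, S5, S6, S8, S11, S12 → 8.

8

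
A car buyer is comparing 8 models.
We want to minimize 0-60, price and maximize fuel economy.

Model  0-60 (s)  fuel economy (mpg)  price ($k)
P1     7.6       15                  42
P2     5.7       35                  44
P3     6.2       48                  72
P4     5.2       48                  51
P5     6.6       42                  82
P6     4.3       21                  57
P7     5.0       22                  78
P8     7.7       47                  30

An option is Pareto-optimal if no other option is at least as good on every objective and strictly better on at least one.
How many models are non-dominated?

6

P1: not dominated.
P2: not dominated.
P3: dominated by P4 (0-60 5.2≤6.2, fuel economy 48≥48, price 51≤72).
P4: not dominated.
P5: dominated by P3 (0-60 6.2≤6.6, fuel economy 48≥42, price 72≤82).
P6: not dominated (best 0-60).
P7: not dominated.
P8: not dominated (best price).
Pareto-optimal: P1, P2, P4, P6, P7, P8 → 6.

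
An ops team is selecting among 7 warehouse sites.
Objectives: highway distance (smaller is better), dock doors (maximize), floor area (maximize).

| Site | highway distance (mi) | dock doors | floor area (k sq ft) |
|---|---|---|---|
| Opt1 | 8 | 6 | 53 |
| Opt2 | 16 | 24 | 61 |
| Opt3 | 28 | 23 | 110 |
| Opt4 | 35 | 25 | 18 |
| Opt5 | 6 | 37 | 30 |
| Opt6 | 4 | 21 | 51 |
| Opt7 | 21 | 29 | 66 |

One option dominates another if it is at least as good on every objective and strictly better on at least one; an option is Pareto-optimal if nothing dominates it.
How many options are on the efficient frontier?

Opt1: not dominated.
Opt2: not dominated.
Opt3: not dominated (best floor area).
Opt4: dominated by Opt5 (highway distance 6≤35, dock doors 37≥25, floor area 30≥18).
Opt5: not dominated (best dock doors).
Opt6: not dominated (best highway distance).
Opt7: not dominated.
Pareto-optimal: Opt1, Opt2, Opt3, Opt5, Opt6, Opt7 → 6.

6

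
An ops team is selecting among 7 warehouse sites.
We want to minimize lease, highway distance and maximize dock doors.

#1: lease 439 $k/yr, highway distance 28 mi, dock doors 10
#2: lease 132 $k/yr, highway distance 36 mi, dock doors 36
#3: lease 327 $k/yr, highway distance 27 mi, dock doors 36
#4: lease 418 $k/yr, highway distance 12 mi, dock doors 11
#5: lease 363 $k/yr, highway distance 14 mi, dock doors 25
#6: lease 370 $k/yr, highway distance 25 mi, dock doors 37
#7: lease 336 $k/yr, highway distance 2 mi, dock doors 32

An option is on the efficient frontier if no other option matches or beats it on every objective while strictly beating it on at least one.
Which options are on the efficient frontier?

#1: dominated by #3 (lease 327≤439, highway distance 27≤28, dock doors 36≥10).
#2: not dominated (best lease).
#3: not dominated.
#4: dominated by #7 (lease 336≤418, highway distance 2≤12, dock doors 32≥11).
#5: dominated by #7 (lease 336≤363, highway distance 2≤14, dock doors 32≥25).
#6: not dominated (best dock doors).
#7: not dominated (best highway distance).

#2, #3, #6, #7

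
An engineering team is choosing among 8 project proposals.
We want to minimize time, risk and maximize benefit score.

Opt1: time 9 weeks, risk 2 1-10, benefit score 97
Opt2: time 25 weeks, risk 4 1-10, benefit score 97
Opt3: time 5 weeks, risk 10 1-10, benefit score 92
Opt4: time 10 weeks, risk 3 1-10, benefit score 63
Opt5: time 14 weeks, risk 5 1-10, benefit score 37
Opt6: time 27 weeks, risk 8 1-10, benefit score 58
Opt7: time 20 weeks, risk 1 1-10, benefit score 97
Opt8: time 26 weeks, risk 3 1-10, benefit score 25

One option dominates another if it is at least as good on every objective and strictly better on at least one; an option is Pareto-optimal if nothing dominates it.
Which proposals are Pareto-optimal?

Opt1, Opt3, Opt7

Opt1: not dominated.
Opt2: dominated by Opt1 (time 9≤25, risk 2≤4, benefit score 97≥97).
Opt3: not dominated (best time).
Opt4: dominated by Opt1 (time 9≤10, risk 2≤3, benefit score 97≥63).
Opt5: dominated by Opt1 (time 9≤14, risk 2≤5, benefit score 97≥37).
Opt6: dominated by Opt1 (time 9≤27, risk 2≤8, benefit score 97≥58).
Opt7: not dominated (best risk).
Opt8: dominated by Opt1 (time 9≤26, risk 2≤3, benefit score 97≥25).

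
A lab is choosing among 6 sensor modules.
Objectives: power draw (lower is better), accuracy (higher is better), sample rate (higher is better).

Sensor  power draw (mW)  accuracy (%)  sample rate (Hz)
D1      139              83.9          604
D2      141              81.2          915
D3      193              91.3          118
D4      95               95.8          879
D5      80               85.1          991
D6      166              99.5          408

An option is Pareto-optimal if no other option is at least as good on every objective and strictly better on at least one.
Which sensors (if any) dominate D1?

D4: power draw 95≤139, accuracy 95.8≥83.9, sample rate 879≥604 — dominates D1.
D5: power draw 80≤139, accuracy 85.1≥83.9, sample rate 991≥604 — dominates D1.
Others (D2, D3, D6) are each worse than D1 on at least one objective.

D4, D5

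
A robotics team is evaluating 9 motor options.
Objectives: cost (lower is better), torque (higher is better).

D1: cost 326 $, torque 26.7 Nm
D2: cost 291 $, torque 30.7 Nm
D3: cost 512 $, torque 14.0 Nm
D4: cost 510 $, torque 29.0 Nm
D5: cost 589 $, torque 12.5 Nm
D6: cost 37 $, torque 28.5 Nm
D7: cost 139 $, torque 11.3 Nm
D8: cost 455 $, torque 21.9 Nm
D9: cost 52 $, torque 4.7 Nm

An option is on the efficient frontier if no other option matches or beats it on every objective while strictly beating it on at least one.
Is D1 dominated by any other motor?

D2 vs D1: cost 291≤326, torque 30.7≥26.7 — D2 is at least as good on every objective and strictly better on at least one, so D2 dominates D1.

Yes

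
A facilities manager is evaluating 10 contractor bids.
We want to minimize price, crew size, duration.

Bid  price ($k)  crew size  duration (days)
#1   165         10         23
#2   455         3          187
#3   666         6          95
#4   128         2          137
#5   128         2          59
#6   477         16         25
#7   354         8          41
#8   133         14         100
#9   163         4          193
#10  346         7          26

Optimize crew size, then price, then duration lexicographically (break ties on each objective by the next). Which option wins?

First minimize crew size: best is 2, kept {#4, #5}.
Then minimize price: best is 128, kept {#4, #5}.
Then minimize duration: best is 59, kept {#5}.

#5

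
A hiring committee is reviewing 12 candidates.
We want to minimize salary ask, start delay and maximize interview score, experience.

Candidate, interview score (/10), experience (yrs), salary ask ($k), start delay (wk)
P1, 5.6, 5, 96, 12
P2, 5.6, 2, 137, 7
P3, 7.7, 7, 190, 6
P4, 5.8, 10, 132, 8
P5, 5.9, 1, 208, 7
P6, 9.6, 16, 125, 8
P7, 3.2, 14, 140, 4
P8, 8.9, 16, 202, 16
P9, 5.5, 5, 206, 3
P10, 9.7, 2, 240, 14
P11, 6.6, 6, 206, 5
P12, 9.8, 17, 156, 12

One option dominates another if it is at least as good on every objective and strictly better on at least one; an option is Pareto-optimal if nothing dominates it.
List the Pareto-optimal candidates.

P1: not dominated (best salary ask).
P2: not dominated.
P3: not dominated.
P4: dominated by P6 (interview score 9.6≥5.8, experience 16≥10, salary ask 125≤132, start delay 8≤8).
P5: dominated by P3 (interview score 7.7≥5.9, experience 7≥1, salary ask 190≤208, start delay 6≤7).
P6: not dominated.
P7: not dominated.
P8: dominated by P6 (interview score 9.6≥8.9, experience 16≥16, salary ask 125≤202, start delay 8≤16).
P9: not dominated (best start delay).
P10: dominated by P12 (interview score 9.8≥9.7, experience 17≥2, salary ask 156≤240, start delay 12≤14).
P11: not dominated.
P12: not dominated (best interview score).

P1, P2, P3, P6, P7, P9, P11, P12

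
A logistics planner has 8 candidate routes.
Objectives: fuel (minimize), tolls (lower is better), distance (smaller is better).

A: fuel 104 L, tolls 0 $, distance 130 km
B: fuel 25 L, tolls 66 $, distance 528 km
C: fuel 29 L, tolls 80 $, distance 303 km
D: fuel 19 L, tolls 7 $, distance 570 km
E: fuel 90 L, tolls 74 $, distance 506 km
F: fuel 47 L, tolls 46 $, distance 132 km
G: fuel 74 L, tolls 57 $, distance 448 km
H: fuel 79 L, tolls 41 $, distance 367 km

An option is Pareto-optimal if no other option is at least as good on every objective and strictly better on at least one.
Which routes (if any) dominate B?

none

A: worse on fuel (104 vs 25).
C: worse on fuel (29 vs 25).
D: worse on distance (570 vs 528).
E: worse on fuel (90 vs 25).
F: worse on fuel (47 vs 25).
G: worse on fuel (74 vs 25).
H: worse on fuel (79 vs 25).
No option dominates B.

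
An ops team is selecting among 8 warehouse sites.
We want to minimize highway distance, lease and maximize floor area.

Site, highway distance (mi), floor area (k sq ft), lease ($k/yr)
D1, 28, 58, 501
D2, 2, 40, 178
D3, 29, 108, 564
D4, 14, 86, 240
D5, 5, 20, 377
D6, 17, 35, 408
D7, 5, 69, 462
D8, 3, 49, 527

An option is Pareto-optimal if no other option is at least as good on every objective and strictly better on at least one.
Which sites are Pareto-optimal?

D1: dominated by D4 (highway distance 14≤28, floor area 86≥58, lease 240≤501).
D2: not dominated (best highway distance).
D3: not dominated (best floor area).
D4: not dominated.
D5: dominated by D2 (highway distance 2≤5, floor area 40≥20, lease 178≤377).
D6: dominated by D2 (highway distance 2≤17, floor area 40≥35, lease 178≤408).
D7: not dominated.
D8: not dominated.

D2, D3, D4, D7, D8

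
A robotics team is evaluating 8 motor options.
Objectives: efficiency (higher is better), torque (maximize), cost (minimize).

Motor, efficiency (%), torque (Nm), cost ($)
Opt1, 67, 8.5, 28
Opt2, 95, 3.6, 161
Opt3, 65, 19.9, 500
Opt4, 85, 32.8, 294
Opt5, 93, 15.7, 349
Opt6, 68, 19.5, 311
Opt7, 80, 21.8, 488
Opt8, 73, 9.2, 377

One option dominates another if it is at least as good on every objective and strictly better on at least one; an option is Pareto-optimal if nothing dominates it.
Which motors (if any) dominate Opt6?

Opt4: efficiency 85≥68, torque 32.8≥19.5, cost 294≤311 — dominates Opt6.
Others (Opt1, Opt2, Opt3, Opt5, Opt7, Opt8) are each worse than Opt6 on at least one objective.

Opt4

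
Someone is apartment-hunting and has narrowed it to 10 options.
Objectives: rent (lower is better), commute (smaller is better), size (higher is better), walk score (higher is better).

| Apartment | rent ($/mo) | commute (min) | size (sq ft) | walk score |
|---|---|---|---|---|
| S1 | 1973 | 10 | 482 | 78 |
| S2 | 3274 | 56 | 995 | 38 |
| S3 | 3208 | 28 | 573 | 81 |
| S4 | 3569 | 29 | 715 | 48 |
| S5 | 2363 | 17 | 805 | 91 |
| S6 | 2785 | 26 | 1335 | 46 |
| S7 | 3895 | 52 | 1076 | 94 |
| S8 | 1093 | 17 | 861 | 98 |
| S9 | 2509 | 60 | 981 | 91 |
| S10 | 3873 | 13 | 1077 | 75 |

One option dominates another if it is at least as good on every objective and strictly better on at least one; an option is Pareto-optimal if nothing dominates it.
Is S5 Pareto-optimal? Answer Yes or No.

No

S8 vs S5: rent 1093≤2363, commute 17≤17, size 861≥805, walk score 98≥91 — S8 is at least as good on every objective and strictly better on at least one, so S8 dominates S5.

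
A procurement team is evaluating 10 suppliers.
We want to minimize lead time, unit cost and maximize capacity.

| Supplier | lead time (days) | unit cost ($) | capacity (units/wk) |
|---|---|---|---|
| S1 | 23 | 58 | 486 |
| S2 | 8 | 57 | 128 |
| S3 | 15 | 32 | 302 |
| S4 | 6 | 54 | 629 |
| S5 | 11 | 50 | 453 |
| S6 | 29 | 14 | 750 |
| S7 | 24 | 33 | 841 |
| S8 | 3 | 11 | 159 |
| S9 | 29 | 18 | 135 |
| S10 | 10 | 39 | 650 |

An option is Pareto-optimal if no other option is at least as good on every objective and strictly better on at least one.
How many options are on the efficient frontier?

S1: dominated by S4 (lead time 6≤23, unit cost 54≤58, capacity 629≥486).
S2: dominated by S4 (lead time 6≤8, unit cost 54≤57, capacity 629≥128).
S3: not dominated.
S4: not dominated.
S5: dominated by S10 (lead time 10≤11, unit cost 39≤50, capacity 650≥453).
S6: not dominated.
S7: not dominated (best capacity).
S8: not dominated (best lead time).
S9: dominated by S6 (lead time 29≤29, unit cost 14≤18, capacity 750≥135).
S10: not dominated.
Pareto-optimal: S3, S4, S6, S7, S8, S10 → 6.

6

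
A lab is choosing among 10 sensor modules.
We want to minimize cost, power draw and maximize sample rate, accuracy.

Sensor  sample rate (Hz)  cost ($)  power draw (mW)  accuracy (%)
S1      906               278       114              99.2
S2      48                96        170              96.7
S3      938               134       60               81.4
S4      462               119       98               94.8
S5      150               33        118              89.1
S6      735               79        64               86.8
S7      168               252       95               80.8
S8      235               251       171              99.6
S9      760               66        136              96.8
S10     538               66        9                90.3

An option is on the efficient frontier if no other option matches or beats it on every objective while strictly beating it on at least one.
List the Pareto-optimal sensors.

S1: not dominated.
S2: dominated by S9 (sample rate 760≥48, cost 66≤96, power draw 136≤170, accuracy 96.8≥96.7).
S3: not dominated (best sample rate).
S4: not dominated.
S5: not dominated (best cost).
S6: not dominated.
S7: dominated by S3 (sample rate 938≥168, cost 134≤252, power draw 60≤95, accuracy 81.4≥80.8).
S8: not dominated (best accuracy).
S9: not dominated.
S10: not dominated (best power draw).

S1, S3, S4, S5, S6, S8, S9, S10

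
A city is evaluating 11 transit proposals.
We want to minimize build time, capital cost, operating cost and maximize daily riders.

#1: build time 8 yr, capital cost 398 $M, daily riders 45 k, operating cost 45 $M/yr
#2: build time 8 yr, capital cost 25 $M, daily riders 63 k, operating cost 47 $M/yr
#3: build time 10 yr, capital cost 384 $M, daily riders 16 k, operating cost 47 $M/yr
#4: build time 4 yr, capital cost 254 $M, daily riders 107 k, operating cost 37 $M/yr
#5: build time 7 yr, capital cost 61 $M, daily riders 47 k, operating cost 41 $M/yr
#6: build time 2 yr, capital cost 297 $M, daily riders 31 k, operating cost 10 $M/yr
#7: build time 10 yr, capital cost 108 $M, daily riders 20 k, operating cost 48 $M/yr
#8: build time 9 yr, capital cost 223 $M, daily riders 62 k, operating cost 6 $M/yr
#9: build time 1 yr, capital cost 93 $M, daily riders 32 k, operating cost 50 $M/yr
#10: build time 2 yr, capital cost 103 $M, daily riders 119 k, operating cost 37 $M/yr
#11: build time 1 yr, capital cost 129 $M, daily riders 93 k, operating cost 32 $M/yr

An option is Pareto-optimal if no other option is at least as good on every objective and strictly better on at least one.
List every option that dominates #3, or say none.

#2, #4, #5, #6, #8, #10, #11

#2: build time 8≤10, capital cost 25≤384, daily riders 63≥16, operating cost 47≤47 — dominates #3.
#4: build time 4≤10, capital cost 254≤384, daily riders 107≥16, operating cost 37≤47 — dominates #3.
#5: build time 7≤10, capital cost 61≤384, daily riders 47≥16, operating cost 41≤47 — dominates #3.
#6: build time 2≤10, capital cost 297≤384, daily riders 31≥16, operating cost 10≤47 — dominates #3.
#8: build time 9≤10, capital cost 223≤384, daily riders 62≥16, operating cost 6≤47 — dominates #3.
#10: build time 2≤10, capital cost 103≤384, daily riders 119≥16, operating cost 37≤47 — dominates #3.
#11: build time 1≤10, capital cost 129≤384, daily riders 93≥16, operating cost 32≤47 — dominates #3.
Others (#1, #7, #9) are each worse than #3 on at least one objective.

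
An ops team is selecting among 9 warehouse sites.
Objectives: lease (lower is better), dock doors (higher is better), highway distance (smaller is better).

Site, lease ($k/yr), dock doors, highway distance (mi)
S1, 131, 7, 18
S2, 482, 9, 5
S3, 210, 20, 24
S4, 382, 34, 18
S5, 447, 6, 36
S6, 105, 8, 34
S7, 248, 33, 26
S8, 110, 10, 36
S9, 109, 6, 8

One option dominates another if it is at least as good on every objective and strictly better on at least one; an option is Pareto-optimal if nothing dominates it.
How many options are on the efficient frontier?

S1: not dominated.
S2: not dominated (best highway distance).
S3: not dominated.
S4: not dominated (best dock doors).
S5: dominated by S1 (lease 131≤447, dock doors 7≥6, highway distance 18≤36).
S6: not dominated (best lease).
S7: not dominated.
S8: not dominated.
S9: not dominated.
Pareto-optimal: S1, S2, S3, S4, S6, S7, S8, S9 → 8.

8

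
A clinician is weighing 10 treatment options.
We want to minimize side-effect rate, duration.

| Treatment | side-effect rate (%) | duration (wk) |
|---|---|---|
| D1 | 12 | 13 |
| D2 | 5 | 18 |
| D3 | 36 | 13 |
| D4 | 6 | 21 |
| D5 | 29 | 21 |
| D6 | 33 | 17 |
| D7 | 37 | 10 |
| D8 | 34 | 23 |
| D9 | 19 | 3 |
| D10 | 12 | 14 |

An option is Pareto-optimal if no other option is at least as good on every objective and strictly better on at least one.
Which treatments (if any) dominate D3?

D1, D9

D1: side-effect rate 12≤36, duration 13≤13 — dominates D3.
D9: side-effect rate 19≤36, duration 3≤13 — dominates D3.
Others (D2, D4, D5, D6, D7, D8, D10) are each worse than D3 on at least one objective.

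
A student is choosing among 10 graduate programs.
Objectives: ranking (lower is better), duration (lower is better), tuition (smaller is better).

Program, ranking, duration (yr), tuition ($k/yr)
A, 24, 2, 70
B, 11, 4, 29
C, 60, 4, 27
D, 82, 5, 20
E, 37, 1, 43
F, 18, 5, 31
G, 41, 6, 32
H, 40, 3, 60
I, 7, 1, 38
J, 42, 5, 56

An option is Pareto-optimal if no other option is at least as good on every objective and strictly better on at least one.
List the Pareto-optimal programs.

A: dominated by I (ranking 7≤24, duration 1≤2, tuition 38≤70).
B: not dominated.
C: not dominated.
D: not dominated (best tuition).
E: dominated by I (ranking 7≤37, duration 1≤1, tuition 38≤43).
F: dominated by B (ranking 11≤18, duration 4≤5, tuition 29≤31).
G: dominated by B (ranking 11≤41, duration 4≤6, tuition 29≤32).
H: dominated by E (ranking 37≤40, duration 1≤3, tuition 43≤60).
I: not dominated (best ranking).
J: dominated by B (ranking 11≤42, duration 4≤5, tuition 29≤56).

B, C, D, I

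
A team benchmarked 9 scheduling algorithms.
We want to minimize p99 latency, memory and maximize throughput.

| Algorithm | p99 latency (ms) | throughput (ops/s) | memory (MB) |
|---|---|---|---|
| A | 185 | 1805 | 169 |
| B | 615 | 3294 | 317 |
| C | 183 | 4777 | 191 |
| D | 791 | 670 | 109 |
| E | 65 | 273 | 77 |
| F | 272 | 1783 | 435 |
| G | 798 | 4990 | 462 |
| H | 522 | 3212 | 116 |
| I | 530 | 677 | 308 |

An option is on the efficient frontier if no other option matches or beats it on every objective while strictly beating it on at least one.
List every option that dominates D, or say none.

A: worse on memory (169 vs 109).
B: worse on memory (317 vs 109).
C: worse on memory (191 vs 109).
E: worse on throughput (273 vs 670).
F: worse on memory (435 vs 109).
G: worse on p99 latency (798 vs 791).
H: worse on memory (116 vs 109).
I: worse on memory (308 vs 109).
No option dominates D.

none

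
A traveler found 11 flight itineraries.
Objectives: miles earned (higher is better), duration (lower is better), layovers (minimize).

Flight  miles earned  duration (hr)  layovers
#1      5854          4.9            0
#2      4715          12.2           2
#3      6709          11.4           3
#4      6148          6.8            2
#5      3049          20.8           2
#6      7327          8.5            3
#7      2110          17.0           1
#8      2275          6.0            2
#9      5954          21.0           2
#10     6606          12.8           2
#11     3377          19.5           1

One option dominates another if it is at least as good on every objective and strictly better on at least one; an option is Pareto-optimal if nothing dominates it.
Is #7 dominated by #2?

No

#2 vs #7: #2 is worse on layovers (2 vs 1), so it does not dominate #7.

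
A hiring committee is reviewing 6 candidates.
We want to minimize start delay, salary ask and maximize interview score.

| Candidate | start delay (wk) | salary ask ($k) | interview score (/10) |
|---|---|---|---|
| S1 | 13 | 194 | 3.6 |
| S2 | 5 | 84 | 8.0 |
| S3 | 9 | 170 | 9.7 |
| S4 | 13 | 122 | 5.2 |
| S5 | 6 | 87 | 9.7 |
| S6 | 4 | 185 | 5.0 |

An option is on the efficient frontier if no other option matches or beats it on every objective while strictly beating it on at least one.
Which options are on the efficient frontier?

S2, S5, S6

S1: dominated by S2 (start delay 5≤13, salary ask 84≤194, interview score 8.0≥3.6).
S2: not dominated (best salary ask).
S3: dominated by S5 (start delay 6≤9, salary ask 87≤170, interview score 9.7≥9.7).
S4: dominated by S2 (start delay 5≤13, salary ask 84≤122, interview score 8.0≥5.2).
S5: not dominated.
S6: not dominated (best start delay).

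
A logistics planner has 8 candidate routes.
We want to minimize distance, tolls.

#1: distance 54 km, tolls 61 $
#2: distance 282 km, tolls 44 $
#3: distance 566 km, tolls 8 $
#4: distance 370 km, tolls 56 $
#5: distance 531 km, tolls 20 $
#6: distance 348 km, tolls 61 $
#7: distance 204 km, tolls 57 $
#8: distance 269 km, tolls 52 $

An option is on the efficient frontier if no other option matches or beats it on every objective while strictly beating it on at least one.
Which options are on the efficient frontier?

#1: not dominated (best distance).
#2: not dominated.
#3: not dominated (best tolls).
#4: dominated by #2 (distance 282≤370, tolls 44≤56).
#5: not dominated.
#6: dominated by #1 (distance 54≤348, tolls 61≤61).
#7: not dominated.
#8: not dominated.

#1, #2, #3, #5, #7, #8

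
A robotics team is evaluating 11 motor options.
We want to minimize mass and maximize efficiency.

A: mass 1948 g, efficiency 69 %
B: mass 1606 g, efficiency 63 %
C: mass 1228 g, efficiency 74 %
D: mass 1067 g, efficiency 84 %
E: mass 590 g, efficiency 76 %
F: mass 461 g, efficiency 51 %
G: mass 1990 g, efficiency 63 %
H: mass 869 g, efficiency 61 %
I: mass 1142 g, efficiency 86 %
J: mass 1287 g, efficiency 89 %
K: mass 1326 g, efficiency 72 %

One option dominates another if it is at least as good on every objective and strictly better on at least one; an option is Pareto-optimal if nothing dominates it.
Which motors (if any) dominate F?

A: worse on mass (1948 vs 461).
B: worse on mass (1606 vs 461).
C: worse on mass (1228 vs 461).
D: worse on mass (1067 vs 461).
E: worse on mass (590 vs 461).
G: worse on mass (1990 vs 461).
H: worse on mass (869 vs 461).
I: worse on mass (1142 vs 461).
J: worse on mass (1287 vs 461).
K: worse on mass (1326 vs 461).
No option dominates F.

none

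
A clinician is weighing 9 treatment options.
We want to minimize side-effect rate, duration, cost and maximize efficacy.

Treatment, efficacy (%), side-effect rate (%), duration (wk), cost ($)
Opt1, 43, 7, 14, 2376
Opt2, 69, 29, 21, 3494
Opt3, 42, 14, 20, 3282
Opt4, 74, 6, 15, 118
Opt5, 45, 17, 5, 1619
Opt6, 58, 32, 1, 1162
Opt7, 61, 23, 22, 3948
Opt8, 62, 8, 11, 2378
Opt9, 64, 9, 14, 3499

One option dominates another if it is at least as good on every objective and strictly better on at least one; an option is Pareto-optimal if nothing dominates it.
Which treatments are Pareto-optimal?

Opt1: not dominated.
Opt2: dominated by Opt4 (efficacy 74≥69, side-effect rate 6≤29, duration 15≤21, cost 118≤3494).
Opt3: dominated by Opt1 (efficacy 43≥42, side-effect rate 7≤14, duration 14≤20, cost 2376≤3282).
Opt4: not dominated (best efficacy).
Opt5: not dominated.
Opt6: not dominated (best duration).
Opt7: dominated by Opt4 (efficacy 74≥61, side-effect rate 6≤23, duration 15≤22, cost 118≤3948).
Opt8: not dominated.
Opt9: not dominated.

Opt1, Opt4, Opt5, Opt6, Opt8, Opt9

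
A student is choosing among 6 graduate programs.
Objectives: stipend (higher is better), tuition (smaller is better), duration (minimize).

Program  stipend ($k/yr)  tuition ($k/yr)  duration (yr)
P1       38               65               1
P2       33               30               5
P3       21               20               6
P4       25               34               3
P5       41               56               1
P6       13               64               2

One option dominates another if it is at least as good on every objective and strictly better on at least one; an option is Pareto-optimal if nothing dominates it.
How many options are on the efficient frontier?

P1: dominated by P5 (stipend 41≥38, tuition 56≤65, duration 1≤1).
P2: not dominated.
P3: not dominated (best tuition).
P4: not dominated.
P5: not dominated (best stipend).
P6: dominated by P5 (stipend 41≥13, tuition 56≤64, duration 1≤2).
Pareto-optimal: P2, P3, P4, P5 → 4.

4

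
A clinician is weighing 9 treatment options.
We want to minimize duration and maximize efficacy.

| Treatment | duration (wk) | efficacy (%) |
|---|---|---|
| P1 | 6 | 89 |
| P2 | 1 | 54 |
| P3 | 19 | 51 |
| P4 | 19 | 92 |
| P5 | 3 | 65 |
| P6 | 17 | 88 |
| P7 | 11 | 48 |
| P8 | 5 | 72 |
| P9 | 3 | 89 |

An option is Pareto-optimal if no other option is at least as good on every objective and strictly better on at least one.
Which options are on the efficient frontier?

P1: dominated by P9 (duration 3≤6, efficacy 89≥89).
P2: not dominated (best duration).
P3: dominated by P1 (duration 6≤19, efficacy 89≥51).
P4: not dominated (best efficacy).
P5: dominated by P9 (duration 3≤3, efficacy 89≥65).
P6: dominated by P1 (duration 6≤17, efficacy 89≥88).
P7: dominated by P1 (duration 6≤11, efficacy 89≥48).
P8: dominated by P9 (duration 3≤5, efficacy 89≥72).
P9: not dominated.

P2, P4, P9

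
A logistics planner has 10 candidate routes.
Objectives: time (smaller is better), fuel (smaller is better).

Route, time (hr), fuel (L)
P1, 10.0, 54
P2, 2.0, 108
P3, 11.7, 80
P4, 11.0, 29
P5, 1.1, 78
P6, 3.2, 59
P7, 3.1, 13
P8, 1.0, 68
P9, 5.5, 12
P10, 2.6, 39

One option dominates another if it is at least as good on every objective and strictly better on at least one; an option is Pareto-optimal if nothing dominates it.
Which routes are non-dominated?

P1: dominated by P7 (time 3.1≤10.0, fuel 13≤54).
P2: dominated by P5 (time 1.1≤2.0, fuel 78≤108).
P3: dominated by P1 (time 10.0≤11.7, fuel 54≤80).
P4: dominated by P7 (time 3.1≤11.0, fuel 13≤29).
P5: dominated by P8 (time 1.0≤1.1, fuel 68≤78).
P6: dominated by P7 (time 3.1≤3.2, fuel 13≤59).
P7: not dominated.
P8: not dominated (best time).
P9: not dominated (best fuel).
P10: not dominated.

P7, P8, P9, P10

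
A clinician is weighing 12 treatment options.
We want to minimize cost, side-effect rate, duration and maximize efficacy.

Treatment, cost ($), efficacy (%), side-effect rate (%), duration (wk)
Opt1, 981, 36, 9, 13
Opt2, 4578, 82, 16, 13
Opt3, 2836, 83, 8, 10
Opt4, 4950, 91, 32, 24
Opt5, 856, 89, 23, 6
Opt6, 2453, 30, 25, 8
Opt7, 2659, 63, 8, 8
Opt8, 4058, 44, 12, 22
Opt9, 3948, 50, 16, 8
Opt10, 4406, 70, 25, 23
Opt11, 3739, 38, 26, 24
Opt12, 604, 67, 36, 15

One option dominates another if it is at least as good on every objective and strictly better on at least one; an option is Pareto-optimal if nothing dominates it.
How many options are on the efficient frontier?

6

Opt1: not dominated.
Opt2: dominated by Opt3 (cost 2836≤4578, efficacy 83≥82, side-effect rate 8≤16, duration 10≤13).
Opt3: not dominated.
Opt4: not dominated (best efficacy).
Opt5: not dominated (best duration).
Opt6: dominated by Opt5 (cost 856≤2453, efficacy 89≥30, side-effect rate 23≤25, duration 6≤8).
Opt7: not dominated.
Opt8: dominated by Opt3 (cost 2836≤4058, efficacy 83≥44, side-effect rate 8≤12, duration 10≤22).
Opt9: dominated by Opt7 (cost 2659≤3948, efficacy 63≥50, side-effect rate 8≤16, duration 8≤8).
Opt10: dominated by Opt3 (cost 2836≤4406, efficacy 83≥70, side-effect rate 8≤25, duration 10≤23).
Opt11: dominated by Opt3 (cost 2836≤3739, efficacy 83≥38, side-effect rate 8≤26, duration 10≤24).
Opt12: not dominated (best cost).
Pareto-optimal: Opt1, Opt3, Opt4, Opt5, Opt7, Opt12 → 6.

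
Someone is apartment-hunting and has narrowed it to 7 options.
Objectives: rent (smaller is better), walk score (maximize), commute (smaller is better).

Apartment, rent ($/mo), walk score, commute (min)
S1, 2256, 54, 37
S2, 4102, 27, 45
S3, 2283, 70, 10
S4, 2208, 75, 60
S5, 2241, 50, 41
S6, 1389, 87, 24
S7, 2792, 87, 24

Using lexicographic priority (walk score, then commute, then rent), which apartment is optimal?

S6

First maximize walk score: best is 87, kept {S6, S7}.
Then minimize commute: best is 24, kept {S6, S7}.
Then minimize rent: best is 1389, kept {S6}.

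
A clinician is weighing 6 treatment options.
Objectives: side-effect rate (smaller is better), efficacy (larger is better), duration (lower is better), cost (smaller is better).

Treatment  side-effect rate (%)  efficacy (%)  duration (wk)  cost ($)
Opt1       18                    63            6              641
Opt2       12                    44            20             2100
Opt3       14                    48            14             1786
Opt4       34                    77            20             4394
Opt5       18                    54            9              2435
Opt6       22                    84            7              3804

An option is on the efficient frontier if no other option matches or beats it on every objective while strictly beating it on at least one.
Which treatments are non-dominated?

Opt1: not dominated (best duration).
Opt2: not dominated (best side-effect rate).
Opt3: not dominated.
Opt4: dominated by Opt6 (side-effect rate 22≤34, efficacy 84≥77, duration 7≤20, cost 3804≤4394).
Opt5: dominated by Opt1 (side-effect rate 18≤18, efficacy 63≥54, duration 6≤9, cost 641≤2435).
Opt6: not dominated (best efficacy).

Opt1, Opt2, Opt3, Opt6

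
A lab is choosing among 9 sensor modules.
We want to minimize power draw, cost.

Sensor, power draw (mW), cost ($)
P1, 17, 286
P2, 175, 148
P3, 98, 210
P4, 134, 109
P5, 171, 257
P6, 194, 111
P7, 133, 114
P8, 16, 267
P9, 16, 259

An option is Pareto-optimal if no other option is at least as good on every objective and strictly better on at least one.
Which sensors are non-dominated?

P1: dominated by P8 (power draw 16≤17, cost 267≤286).
P2: dominated by P4 (power draw 134≤175, cost 109≤148).
P3: not dominated.
P4: not dominated (best cost).
P5: dominated by P3 (power draw 98≤171, cost 210≤257).
P6: dominated by P4 (power draw 134≤194, cost 109≤111).
P7: not dominated.
P8: dominated by P9 (power draw 16≤16, cost 259≤267).
P9: not dominated.

P3, P4, P7, P9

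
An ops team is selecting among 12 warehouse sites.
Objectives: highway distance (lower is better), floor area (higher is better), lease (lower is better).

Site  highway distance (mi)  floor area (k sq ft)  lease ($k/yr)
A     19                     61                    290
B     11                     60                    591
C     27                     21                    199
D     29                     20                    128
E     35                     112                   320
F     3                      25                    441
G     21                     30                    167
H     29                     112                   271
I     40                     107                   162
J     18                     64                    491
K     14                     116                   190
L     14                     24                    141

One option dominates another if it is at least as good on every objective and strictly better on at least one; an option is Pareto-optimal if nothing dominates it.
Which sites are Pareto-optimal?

A: dominated by K (highway distance 14≤19, floor area 116≥61, lease 190≤290).
B: not dominated.
C: dominated by G (highway distance 21≤27, floor area 30≥21, lease 167≤199).
D: not dominated (best lease).
E: dominated by H (highway distance 29≤35, floor area 112≥112, lease 271≤320).
F: not dominated (best highway distance).
G: not dominated.
H: dominated by K (highway distance 14≤29, floor area 116≥112, lease 190≤271).
I: not dominated.
J: dominated by K (highway distance 14≤18, floor area 116≥64, lease 190≤491).
K: not dominated (best floor area).
L: not dominated.

B, D, F, G, I, K, L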